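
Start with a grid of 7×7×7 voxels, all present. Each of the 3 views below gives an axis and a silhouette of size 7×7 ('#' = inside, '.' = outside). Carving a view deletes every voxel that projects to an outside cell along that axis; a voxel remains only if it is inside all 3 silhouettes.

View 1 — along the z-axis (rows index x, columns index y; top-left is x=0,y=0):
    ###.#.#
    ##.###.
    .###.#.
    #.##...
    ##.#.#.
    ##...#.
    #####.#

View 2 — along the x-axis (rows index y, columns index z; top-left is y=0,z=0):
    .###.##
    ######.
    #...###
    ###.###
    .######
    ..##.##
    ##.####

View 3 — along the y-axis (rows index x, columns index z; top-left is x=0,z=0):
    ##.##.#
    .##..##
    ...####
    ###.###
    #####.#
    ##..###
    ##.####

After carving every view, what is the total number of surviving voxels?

initial block: 7^3 = 343
  1. axis=2 (XY plane), |mask|=30  ⇒  voxels=210
  2. axis=0 (YZ plane), |mask|=37  ⇒  voxels=158
  3. axis=1 (XZ plane), |mask|=36  ⇒  voxels=118

118 voxels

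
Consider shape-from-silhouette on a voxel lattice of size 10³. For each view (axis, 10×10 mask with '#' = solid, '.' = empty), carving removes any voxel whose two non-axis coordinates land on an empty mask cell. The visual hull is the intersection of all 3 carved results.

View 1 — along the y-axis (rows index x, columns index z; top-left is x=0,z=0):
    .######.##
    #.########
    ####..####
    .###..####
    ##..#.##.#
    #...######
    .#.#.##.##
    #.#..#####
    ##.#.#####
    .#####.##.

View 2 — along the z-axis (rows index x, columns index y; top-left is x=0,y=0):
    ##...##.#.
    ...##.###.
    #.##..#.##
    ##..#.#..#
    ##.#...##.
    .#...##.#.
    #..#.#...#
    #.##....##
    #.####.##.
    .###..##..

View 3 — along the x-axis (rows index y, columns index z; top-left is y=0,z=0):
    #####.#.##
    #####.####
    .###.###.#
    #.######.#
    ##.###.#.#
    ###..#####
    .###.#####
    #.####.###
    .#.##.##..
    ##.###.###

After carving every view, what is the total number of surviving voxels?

voxel count = 284

initial block: 10^3 = 1000
[1] y-view keeps 73 columns → grid now 730
[2] z-view keeps 51 columns → grid now 376
[3] x-view keeps 76 columns → grid now 284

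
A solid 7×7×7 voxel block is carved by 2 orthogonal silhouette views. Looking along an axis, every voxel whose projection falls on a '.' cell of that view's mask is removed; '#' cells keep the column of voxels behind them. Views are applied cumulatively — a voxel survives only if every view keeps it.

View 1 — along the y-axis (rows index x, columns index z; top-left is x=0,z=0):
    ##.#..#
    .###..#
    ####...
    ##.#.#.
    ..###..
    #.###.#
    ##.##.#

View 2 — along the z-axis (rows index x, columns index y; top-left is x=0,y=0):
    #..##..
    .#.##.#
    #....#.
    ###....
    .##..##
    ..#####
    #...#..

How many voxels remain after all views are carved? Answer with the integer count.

before carving: 343 voxels (7×7×7)
  1. axis=1 (XZ plane), |mask|=29  ⇒  voxels=203
  2. axis=2 (XY plane), |mask|=23  ⇒  voxels=95

remaining voxels: 95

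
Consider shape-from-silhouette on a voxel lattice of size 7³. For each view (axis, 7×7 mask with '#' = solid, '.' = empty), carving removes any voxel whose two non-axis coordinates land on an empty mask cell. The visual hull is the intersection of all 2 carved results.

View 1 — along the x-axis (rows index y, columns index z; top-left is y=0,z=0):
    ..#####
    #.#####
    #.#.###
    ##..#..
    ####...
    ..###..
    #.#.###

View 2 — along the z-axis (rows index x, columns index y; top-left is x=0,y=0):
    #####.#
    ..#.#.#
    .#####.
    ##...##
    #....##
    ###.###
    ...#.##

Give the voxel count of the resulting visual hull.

remaining voxels: 134

full grid |V| = 343
V1 x: intersect with YZ mask (31 set) -- 217 left
V2 z: intersect with XY mask (30 set) -- 134 left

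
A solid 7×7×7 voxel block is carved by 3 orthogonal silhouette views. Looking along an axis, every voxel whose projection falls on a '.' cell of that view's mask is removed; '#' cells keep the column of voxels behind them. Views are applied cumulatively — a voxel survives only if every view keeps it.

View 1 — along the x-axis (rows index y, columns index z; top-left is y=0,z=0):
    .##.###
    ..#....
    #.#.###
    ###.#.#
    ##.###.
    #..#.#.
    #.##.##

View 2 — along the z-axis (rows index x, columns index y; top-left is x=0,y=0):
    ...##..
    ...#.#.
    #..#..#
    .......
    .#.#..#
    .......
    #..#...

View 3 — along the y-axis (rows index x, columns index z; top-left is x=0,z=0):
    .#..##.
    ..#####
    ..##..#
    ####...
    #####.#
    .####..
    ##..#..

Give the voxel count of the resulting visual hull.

remaining voxels: 32

initial block: 7^3 = 343
[1] x-view keeps 29 columns → grid now 203
[2] z-view keeps 12 columns → grid now 54
[3] y-view keeps 28 columns → grid now 32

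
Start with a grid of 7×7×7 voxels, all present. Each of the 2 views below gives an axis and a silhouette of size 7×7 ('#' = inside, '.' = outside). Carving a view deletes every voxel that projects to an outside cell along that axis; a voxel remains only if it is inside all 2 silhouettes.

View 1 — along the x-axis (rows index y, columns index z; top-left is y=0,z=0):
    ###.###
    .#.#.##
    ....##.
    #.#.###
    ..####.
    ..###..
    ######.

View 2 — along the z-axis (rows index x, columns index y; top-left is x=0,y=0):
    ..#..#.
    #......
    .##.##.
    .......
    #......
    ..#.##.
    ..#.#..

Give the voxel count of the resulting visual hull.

|visual hull| = 45

start: 7×7×7 = 343 voxels
V1 x: intersect with YZ mask (30 set) -- 210 left
V2 z: intersect with XY mask (13 set) -- 45 left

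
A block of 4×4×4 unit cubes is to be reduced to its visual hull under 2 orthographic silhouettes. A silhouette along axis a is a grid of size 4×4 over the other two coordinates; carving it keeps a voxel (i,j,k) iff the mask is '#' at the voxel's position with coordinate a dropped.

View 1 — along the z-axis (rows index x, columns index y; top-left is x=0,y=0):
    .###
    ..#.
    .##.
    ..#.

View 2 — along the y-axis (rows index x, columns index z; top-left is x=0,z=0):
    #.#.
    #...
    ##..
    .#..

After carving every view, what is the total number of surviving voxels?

voxel count = 12

full grid |V| = 64
carve view 1 (along z, XY-mask fill 7/16): 28 voxels remain
carve view 2 (along y, XZ-mask fill 6/16): 12 voxels remain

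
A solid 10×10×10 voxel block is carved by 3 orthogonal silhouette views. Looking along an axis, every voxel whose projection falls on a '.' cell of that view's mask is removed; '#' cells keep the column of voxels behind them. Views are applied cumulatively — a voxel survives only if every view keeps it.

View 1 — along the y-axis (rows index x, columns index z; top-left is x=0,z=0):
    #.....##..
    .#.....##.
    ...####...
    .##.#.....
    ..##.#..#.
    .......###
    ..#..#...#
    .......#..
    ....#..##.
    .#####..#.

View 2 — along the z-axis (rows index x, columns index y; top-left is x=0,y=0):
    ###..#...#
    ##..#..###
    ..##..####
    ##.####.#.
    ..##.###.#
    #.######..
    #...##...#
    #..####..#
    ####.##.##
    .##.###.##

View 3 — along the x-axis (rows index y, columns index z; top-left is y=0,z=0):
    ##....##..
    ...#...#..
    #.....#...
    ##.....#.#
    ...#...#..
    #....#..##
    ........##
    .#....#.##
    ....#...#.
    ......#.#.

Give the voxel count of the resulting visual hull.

|visual hull| = 59

full grid |V| = 1000
step 1: project along y, AND mask (33/100) → |grid| = 330
step 2: project along z, AND mask (62/100) → |grid| = 207
step 3: project along x, AND mask (28/100) → |grid| = 59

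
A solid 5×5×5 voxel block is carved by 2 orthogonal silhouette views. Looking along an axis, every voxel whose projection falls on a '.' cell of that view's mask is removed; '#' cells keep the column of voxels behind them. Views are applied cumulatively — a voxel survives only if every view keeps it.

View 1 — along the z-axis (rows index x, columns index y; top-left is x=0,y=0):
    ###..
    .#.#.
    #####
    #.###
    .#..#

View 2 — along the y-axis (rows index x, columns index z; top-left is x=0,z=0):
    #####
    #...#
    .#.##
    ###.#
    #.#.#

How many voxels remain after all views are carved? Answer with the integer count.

|visual hull| = 56

full grid |V| = 125
[1] z-view keeps 16 columns → grid now 80
[2] y-view keeps 17 columns → grid now 56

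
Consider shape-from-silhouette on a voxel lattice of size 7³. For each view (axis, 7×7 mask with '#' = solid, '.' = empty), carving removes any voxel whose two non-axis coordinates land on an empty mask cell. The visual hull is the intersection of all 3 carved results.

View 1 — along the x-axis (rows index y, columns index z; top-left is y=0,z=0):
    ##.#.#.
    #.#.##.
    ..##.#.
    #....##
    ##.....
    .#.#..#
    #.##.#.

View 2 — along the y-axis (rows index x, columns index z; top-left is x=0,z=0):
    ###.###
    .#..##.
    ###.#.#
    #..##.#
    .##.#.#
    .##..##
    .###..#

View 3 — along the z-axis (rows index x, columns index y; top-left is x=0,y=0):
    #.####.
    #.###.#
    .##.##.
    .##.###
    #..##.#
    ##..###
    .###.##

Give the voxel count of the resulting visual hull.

|visual hull| = 56

full grid |V| = 343
step 1: project along x, AND mask (23/49) → |grid| = 161
step 2: project along y, AND mask (30/49) → |grid| = 88
step 3: project along z, AND mask (33/49) → |grid| = 56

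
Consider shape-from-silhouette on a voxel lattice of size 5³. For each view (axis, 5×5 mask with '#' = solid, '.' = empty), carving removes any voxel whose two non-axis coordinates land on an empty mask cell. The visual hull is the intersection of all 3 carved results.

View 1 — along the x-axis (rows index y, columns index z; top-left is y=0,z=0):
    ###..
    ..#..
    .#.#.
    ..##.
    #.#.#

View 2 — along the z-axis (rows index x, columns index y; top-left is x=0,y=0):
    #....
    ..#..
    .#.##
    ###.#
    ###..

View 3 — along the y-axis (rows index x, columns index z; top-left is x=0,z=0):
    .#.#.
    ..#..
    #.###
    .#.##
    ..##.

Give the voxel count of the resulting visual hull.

|visual hull| = 14

before carving: 125 voxels (5×5×5)
  1. axis=0 (YZ plane), |mask|=11  ⇒  voxels=55
  2. axis=2 (XY plane), |mask|=12  ⇒  voxels=26
  3. axis=1 (XZ plane), |mask|=12  ⇒  voxels=14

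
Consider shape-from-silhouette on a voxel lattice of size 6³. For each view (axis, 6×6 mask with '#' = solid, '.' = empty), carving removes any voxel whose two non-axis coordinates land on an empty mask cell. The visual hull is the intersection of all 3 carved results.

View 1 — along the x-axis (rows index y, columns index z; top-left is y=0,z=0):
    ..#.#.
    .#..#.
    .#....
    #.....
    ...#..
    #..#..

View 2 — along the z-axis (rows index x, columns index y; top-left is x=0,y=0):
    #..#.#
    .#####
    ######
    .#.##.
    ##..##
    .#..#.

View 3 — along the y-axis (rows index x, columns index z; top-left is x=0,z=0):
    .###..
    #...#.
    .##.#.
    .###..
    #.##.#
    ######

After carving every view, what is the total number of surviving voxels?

voxel count = 19

full grid |V| = 216
step 1: project along x, AND mask (9/36) → |grid| = 54
step 2: project along z, AND mask (23/36) → |grid| = 35
step 3: project along y, AND mask (21/36) → |grid| = 19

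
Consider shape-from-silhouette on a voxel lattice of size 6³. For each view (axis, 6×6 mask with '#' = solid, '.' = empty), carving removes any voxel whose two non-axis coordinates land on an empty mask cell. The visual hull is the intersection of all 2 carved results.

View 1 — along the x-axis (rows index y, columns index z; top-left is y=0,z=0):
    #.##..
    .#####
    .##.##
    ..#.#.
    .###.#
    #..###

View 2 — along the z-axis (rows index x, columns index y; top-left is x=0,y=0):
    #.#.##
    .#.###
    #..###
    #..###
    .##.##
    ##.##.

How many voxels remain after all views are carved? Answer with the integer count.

before carving: 216 voxels (6×6×6)
[1] x-view keeps 22 columns → grid now 132
[2] z-view keeps 24 columns → grid now 87

voxel count = 87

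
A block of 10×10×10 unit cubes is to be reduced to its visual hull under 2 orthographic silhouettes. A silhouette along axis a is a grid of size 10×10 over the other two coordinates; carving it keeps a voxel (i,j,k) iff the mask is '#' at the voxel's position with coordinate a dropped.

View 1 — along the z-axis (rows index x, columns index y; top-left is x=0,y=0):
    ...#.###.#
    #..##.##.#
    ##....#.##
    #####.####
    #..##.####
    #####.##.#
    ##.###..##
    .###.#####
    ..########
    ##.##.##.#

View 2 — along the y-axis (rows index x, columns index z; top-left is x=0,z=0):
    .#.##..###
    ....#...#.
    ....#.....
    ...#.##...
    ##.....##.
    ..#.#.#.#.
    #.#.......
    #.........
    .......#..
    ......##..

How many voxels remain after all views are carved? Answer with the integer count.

start: 10×10×10 = 1000 voxels
V1 z: intersect with XY mask (70 set) -- 700 left
V2 y: intersect with XZ mask (26 set) -- 178 left

remaining voxels: 178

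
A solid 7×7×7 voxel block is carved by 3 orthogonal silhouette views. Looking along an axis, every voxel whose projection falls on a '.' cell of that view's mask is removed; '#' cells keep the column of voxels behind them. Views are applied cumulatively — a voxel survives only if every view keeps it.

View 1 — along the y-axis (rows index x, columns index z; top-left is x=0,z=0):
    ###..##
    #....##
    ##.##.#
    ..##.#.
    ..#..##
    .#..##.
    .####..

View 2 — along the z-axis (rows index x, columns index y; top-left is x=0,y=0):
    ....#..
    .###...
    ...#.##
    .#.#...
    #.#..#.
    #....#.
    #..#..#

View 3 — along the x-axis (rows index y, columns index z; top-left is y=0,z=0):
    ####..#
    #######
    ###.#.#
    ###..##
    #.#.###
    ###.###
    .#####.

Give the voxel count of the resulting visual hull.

|visual hull| = 47

start: 7×7×7 = 343 voxels
step 1: project along y, AND mask (26/49) → |grid| = 182
step 2: project along z, AND mask (17/49) → |grid| = 62
step 3: project along x, AND mask (38/49) → |grid| = 47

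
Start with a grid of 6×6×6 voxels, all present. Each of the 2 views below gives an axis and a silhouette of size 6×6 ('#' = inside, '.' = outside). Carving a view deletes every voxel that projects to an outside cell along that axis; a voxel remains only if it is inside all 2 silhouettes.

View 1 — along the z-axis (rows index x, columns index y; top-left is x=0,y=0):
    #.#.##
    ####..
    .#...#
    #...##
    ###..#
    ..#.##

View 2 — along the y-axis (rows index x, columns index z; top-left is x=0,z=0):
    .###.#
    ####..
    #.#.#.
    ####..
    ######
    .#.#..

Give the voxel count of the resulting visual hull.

full grid |V| = 216
carve view 1 (along z, XY-mask fill 20/36): 120 voxels remain
carve view 2 (along y, XZ-mask fill 23/36): 80 voxels remain

voxel count = 80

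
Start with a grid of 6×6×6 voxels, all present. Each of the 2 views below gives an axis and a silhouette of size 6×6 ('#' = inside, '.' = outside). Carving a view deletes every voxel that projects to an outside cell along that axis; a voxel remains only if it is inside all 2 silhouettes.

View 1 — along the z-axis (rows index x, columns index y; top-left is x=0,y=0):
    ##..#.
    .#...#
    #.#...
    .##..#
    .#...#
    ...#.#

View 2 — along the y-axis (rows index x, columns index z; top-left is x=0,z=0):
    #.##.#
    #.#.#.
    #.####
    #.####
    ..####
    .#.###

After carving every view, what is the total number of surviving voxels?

|visual hull| = 59

initial block: 6^3 = 216
[1] z-view keeps 14 columns → grid now 84
[2] y-view keeps 25 columns → grid now 59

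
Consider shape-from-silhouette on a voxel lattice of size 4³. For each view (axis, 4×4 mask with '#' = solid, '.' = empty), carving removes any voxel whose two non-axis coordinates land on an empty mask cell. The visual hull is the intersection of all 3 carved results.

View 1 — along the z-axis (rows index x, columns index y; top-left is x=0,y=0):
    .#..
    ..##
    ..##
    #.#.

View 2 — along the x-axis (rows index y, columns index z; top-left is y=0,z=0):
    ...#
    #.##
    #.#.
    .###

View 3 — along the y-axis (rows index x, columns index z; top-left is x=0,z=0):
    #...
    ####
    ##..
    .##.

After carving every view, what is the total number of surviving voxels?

full grid |V| = 64
after view 1 [z-axis, 7 of 16 cells solid] → remaining = 28
after view 2 [x-axis, 9 of 16 cells solid] → remaining = 16
after view 3 [y-axis, 9 of 16 cells solid] → remaining = 9

voxel count = 9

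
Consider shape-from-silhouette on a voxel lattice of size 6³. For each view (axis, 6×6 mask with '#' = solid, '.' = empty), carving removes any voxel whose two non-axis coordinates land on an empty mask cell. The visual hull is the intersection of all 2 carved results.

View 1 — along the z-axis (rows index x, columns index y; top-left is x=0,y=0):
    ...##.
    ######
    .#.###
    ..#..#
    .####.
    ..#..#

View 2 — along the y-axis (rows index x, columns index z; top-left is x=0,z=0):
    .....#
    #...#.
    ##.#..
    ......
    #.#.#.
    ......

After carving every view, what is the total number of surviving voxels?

|visual hull| = 38

start: 6×6×6 = 216 voxels
V1 z: intersect with XY mask (20 set) -- 120 left
V2 y: intersect with XZ mask (9 set) -- 38 left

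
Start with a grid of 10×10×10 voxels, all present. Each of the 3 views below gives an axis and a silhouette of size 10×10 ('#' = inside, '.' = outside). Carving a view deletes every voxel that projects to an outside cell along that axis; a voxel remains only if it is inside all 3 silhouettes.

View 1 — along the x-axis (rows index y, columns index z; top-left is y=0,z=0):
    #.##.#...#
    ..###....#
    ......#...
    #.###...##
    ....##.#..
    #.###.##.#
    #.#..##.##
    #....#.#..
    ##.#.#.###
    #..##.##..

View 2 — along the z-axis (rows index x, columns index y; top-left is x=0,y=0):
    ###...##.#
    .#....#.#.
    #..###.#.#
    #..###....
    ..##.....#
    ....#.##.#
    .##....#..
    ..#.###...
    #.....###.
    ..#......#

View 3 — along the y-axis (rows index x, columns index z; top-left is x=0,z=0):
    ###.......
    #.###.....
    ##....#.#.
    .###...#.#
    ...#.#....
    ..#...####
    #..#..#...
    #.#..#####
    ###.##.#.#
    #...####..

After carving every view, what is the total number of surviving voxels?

start: 10×10×10 = 1000 voxels
step 1: project along x, AND mask (47/100) → |grid| = 470
step 2: project along z, AND mask (39/100) → |grid| = 172
step 3: project along y, AND mask (45/100) → |grid| = 81

remaining voxels: 81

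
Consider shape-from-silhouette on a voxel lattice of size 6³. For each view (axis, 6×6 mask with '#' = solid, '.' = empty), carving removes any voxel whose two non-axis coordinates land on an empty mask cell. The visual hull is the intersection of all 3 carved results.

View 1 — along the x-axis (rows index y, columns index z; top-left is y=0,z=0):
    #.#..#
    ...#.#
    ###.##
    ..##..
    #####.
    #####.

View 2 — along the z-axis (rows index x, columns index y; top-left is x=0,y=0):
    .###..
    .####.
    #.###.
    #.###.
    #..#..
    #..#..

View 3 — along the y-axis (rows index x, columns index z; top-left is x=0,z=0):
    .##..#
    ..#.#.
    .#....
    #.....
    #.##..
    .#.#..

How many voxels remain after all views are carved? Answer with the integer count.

voxel count = 20

full grid |V| = 216
  1. axis=0 (YZ plane), |mask|=22  ⇒  voxels=132
  2. axis=2 (XY plane), |mask|=19  ⇒  voxels=63
  3. axis=1 (XZ plane), |mask|=12  ⇒  voxels=20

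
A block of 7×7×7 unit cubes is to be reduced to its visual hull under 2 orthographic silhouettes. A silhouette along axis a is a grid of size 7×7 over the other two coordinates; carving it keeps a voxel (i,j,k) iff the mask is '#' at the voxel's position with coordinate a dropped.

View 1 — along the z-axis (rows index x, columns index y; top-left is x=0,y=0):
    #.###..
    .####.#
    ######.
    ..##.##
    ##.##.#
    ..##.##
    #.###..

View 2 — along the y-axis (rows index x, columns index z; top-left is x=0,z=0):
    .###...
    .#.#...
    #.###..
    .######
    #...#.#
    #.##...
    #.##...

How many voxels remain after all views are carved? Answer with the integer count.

before carving: 343 voxels (7×7×7)
carve view 1 (along z, XY-mask fill 32/49): 224 voxels remain
carve view 2 (along y, XZ-mask fill 24/49): 109 voxels remain

109 voxels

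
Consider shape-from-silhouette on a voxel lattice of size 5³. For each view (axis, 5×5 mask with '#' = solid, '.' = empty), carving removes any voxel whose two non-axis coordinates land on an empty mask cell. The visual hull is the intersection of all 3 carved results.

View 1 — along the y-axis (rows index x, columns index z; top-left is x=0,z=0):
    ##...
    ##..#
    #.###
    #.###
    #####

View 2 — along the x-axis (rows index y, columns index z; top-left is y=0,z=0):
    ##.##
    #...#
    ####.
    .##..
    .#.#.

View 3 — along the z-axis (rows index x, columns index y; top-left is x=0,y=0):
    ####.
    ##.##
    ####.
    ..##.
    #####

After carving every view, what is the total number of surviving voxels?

voxel count = 40

before carving: 125 voxels (5×5×5)
[1] y-view keeps 18 columns → grid now 90
[2] x-view keeps 14 columns → grid now 50
[3] z-view keeps 19 columns → grid now 40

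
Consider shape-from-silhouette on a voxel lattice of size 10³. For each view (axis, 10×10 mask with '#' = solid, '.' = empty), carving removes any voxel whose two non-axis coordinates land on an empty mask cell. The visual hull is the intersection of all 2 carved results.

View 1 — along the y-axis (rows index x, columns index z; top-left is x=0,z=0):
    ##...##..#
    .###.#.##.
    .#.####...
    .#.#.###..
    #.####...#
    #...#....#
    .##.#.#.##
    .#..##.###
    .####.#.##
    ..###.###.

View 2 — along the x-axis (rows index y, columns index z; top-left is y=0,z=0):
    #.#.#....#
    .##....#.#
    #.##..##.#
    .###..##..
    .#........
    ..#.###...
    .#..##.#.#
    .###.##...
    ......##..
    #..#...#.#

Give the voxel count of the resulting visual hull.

221 voxels

start: 10×10×10 = 1000 voxels
V1 y: intersect with XZ mask (55 set) -- 550 left
V2 x: intersect with YZ mask (40 set) -- 221 left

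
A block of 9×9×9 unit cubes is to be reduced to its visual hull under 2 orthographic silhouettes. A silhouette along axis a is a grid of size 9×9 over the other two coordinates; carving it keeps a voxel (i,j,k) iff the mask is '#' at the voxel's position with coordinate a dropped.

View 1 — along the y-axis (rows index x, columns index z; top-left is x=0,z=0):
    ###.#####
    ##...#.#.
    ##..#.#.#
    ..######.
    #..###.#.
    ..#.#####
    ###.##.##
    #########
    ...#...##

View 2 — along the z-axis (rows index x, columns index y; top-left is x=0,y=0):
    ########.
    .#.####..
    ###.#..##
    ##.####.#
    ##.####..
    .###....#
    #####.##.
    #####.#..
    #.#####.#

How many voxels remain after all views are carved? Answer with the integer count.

voxel count = 334

initial block: 9^3 = 729
  1. axis=1 (XZ plane), |mask|=53  ⇒  voxels=477
  2. axis=2 (XY plane), |mask|=56  ⇒  voxels=334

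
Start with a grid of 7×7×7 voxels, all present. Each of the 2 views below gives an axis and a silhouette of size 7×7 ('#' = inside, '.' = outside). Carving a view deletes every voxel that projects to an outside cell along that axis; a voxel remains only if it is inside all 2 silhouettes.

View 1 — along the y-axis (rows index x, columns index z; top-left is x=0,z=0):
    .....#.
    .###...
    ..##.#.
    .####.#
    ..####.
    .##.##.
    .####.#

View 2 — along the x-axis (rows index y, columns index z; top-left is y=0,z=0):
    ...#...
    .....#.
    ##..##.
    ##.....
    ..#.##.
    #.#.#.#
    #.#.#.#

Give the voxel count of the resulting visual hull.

before carving: 343 voxels (7×7×7)
  1. axis=1 (XZ plane), |mask|=25  ⇒  voxels=175
  2. axis=0 (YZ plane), |mask|=19  ⇒  voxels=63

63 voxels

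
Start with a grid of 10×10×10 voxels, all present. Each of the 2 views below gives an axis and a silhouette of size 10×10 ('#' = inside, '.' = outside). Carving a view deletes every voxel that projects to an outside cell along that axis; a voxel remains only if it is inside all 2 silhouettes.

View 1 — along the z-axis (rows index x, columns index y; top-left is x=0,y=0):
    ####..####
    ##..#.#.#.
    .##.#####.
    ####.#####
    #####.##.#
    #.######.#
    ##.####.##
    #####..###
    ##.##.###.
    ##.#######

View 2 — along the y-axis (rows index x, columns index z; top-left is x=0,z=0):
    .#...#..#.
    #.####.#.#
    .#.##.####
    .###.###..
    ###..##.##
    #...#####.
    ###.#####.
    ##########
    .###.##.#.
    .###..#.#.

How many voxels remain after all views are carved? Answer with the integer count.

voxel count = 497

full grid |V| = 1000
  1. axis=2 (XY plane), |mask|=77  ⇒  voxels=770
  2. axis=1 (XZ plane), |mask|=65  ⇒  voxels=497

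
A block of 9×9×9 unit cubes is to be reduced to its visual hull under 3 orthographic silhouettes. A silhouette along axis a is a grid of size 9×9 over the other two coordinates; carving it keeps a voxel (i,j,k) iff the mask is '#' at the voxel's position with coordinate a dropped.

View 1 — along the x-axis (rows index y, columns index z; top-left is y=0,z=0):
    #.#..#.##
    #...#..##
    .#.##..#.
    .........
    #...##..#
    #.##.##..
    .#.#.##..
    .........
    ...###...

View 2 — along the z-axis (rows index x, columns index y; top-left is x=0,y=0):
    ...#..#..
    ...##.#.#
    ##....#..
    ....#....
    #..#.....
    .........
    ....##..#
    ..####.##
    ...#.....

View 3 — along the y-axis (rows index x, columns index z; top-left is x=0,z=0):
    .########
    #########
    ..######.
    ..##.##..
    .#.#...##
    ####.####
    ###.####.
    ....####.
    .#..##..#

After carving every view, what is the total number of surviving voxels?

remaining voxels: 43

full grid |V| = 729
carve view 1 (along x, YZ-mask fill 29/81): 261 voxels remain
carve view 2 (along z, XY-mask fill 22/81): 65 voxels remain
carve view 3 (along y, XZ-mask fill 54/81): 43 voxels remain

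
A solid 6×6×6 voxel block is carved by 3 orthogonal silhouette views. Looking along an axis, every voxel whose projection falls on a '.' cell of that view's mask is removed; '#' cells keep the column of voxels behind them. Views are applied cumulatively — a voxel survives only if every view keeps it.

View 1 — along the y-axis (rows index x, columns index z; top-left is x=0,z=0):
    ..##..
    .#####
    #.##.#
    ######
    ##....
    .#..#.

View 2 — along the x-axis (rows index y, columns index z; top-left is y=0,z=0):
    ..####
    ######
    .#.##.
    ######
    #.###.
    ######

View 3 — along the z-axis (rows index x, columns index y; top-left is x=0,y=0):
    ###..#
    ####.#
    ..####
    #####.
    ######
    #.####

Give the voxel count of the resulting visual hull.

voxel count = 80

initial block: 6^3 = 216
V1 y: intersect with XZ mask (21 set) -- 126 left
V2 x: intersect with YZ mask (29 set) -- 102 left
V3 z: intersect with XY mask (29 set) -- 80 left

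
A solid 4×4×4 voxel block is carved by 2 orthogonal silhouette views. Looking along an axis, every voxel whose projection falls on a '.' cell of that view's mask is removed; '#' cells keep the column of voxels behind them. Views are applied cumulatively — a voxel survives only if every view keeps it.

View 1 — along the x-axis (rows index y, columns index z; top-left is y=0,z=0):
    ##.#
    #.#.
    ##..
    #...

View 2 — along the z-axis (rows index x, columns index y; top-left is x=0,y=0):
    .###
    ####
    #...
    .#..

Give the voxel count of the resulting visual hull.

18 voxels

full grid |V| = 64
V1 x: intersect with YZ mask (8 set) -- 32 left
V2 z: intersect with XY mask (9 set) -- 18 left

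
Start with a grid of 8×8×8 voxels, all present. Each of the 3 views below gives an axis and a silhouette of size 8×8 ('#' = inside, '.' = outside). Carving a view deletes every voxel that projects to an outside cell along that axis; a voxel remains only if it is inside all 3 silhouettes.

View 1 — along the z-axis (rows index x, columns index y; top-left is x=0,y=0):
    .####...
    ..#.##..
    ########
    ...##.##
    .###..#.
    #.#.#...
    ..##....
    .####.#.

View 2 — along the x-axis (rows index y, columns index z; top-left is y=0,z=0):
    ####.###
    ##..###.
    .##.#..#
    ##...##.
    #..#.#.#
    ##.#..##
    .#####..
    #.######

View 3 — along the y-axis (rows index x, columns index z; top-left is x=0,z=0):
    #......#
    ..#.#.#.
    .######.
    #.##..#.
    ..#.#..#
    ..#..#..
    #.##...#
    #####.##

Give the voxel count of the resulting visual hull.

initial block: 8^3 = 512
  1. axis=2 (XY plane), |mask|=33  ⇒  voxels=264
  2. axis=0 (YZ plane), |mask|=41  ⇒  voxels=154
  3. axis=1 (XZ plane), |mask|=31  ⇒  voxels=79

|visual hull| = 79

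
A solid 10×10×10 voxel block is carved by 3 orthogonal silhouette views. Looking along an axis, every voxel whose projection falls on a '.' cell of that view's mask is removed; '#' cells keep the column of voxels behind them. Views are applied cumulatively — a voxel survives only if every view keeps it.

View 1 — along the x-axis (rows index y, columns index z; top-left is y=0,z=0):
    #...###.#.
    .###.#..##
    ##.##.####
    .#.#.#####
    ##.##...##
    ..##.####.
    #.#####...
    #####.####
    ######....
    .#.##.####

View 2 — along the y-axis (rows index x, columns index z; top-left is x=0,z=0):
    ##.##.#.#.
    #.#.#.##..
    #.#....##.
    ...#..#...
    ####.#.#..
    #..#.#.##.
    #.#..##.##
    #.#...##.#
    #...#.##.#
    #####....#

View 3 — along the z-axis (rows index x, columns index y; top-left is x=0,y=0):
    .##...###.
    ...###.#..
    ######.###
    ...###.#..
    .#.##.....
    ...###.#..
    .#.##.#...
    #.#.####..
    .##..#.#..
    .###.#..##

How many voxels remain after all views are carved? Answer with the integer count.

full grid |V| = 1000
V1 x: intersect with YZ mask (66 set) -- 660 left
V2 y: intersect with XZ mask (50 set) -- 324 left
V3 z: intersect with XY mask (49 set) -- 160 left

160 voxels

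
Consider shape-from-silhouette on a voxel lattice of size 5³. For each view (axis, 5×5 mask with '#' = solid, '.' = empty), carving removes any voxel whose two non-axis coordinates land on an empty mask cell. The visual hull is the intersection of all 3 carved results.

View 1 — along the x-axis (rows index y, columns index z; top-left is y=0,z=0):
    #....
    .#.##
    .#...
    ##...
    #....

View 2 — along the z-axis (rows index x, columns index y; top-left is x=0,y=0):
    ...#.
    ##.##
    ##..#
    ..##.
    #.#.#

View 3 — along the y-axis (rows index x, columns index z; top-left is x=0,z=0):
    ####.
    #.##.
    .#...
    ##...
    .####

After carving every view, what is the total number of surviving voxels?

before carving: 125 voxels (5×5×5)
V1 x: intersect with YZ mask (8 set) -- 40 left
V2 z: intersect with XY mask (13 set) -- 20 left
V3 y: intersect with XZ mask (14 set) -- 11 left

remaining voxels: 11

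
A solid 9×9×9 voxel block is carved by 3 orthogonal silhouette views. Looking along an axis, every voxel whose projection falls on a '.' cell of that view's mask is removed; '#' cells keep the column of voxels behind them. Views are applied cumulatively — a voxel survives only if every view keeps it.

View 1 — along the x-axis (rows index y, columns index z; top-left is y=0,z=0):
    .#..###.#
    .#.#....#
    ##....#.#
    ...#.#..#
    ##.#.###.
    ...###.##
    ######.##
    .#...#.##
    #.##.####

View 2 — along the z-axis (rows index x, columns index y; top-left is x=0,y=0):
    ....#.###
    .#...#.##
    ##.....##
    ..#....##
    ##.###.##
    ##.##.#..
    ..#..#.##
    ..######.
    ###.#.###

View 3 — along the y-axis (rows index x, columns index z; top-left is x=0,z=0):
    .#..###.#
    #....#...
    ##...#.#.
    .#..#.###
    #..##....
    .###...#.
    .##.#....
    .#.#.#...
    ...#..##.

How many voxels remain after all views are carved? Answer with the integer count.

voxel count = 84

before carving: 729 voxels (9×9×9)
  1. axis=0 (YZ plane), |mask|=45  ⇒  voxels=405
  2. axis=2 (XY plane), |mask|=44  ⇒  voxels=223
  3. axis=1 (XZ plane), |mask|=32  ⇒  voxels=84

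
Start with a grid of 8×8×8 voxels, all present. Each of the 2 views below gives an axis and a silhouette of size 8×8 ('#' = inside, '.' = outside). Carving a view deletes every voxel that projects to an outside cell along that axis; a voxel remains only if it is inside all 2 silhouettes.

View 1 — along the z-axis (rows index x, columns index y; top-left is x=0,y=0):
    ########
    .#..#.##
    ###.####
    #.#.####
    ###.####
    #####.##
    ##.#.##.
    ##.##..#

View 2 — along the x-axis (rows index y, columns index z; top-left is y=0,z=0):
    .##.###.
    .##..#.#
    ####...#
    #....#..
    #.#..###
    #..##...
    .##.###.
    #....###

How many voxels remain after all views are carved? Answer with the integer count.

|visual hull| = 209

full grid |V| = 512
after view 1 [z-axis, 49 of 64 cells solid] → remaining = 392
after view 2 [x-axis, 33 of 64 cells solid] → remaining = 209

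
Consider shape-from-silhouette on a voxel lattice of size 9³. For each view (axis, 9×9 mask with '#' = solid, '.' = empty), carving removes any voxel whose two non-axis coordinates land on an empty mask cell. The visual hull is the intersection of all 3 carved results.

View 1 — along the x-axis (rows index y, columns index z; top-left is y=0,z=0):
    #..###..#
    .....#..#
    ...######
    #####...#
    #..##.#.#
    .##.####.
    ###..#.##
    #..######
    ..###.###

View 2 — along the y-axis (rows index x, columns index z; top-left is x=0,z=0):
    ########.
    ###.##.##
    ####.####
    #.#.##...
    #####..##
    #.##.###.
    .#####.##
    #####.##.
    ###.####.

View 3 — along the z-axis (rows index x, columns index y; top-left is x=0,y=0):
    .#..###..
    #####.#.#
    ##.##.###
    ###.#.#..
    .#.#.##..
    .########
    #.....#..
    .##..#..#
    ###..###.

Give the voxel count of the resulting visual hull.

178 voxels

before carving: 729 voxels (9×9×9)
V1 x: intersect with YZ mask (49 set) -- 441 left
V2 y: intersect with XZ mask (61 set) -- 321 left
V3 z: intersect with XY mask (47 set) -- 178 left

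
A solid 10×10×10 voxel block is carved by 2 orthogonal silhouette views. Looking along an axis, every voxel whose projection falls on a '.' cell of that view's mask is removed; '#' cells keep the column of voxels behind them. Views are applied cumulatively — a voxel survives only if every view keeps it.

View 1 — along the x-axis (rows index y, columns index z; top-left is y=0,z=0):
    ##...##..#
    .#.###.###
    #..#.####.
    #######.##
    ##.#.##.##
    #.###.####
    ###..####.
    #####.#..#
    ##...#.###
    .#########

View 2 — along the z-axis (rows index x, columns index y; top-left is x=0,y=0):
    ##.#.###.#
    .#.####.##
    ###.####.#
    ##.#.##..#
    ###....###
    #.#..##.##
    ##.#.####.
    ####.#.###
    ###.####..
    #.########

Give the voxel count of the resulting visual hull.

remaining voxels: 504

before carving: 1000 voxels (10×10×10)
  1. axis=0 (YZ plane), |mask|=71  ⇒  voxels=710
  2. axis=2 (XY plane), |mask|=71  ⇒  voxels=504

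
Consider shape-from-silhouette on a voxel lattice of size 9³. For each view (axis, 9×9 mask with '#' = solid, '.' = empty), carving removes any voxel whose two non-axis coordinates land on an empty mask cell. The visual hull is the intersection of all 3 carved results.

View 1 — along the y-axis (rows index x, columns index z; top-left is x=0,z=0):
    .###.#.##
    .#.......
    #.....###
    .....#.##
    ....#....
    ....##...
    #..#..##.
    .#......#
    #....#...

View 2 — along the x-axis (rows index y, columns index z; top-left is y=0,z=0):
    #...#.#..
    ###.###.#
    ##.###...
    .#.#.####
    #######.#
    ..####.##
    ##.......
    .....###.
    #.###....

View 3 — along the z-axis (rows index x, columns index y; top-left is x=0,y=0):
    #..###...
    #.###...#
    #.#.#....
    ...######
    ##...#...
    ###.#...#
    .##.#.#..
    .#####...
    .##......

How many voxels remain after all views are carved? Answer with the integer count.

full grid |V| = 729
after view 1 [y-axis, 25 of 81 cells solid] → remaining = 225
after view 2 [x-axis, 44 of 81 cells solid] → remaining = 121
after view 3 [z-axis, 37 of 81 cells solid] → remaining = 65

voxel count = 65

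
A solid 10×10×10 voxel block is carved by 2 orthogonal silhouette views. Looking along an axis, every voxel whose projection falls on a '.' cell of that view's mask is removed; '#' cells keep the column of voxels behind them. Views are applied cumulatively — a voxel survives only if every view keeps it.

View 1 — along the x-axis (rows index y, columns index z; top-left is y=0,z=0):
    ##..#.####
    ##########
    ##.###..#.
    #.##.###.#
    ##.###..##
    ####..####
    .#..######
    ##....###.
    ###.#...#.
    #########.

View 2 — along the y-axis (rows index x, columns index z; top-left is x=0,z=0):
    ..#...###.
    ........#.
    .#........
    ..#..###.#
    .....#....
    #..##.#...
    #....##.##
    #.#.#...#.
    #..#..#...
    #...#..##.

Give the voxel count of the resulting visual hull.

full grid |V| = 1000
step 1: project along x, AND mask (71/100) → |grid| = 710
step 2: project along y, AND mask (32/100) → |grid| = 233

voxel count = 233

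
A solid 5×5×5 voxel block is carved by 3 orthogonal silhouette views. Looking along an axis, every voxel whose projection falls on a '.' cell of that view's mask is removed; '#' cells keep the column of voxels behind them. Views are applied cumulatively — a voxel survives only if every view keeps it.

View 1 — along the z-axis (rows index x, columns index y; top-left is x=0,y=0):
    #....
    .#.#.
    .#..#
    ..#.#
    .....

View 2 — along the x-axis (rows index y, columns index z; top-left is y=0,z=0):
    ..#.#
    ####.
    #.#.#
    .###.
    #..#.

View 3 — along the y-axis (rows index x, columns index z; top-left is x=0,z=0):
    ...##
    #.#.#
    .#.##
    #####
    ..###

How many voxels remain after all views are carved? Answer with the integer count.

remaining voxels: 12

before carving: 125 voxels (5×5×5)
step 1: project along z, AND mask (7/25) → |grid| = 35
step 2: project along x, AND mask (14/25) → |grid| = 20
step 3: project along y, AND mask (16/25) → |grid| = 12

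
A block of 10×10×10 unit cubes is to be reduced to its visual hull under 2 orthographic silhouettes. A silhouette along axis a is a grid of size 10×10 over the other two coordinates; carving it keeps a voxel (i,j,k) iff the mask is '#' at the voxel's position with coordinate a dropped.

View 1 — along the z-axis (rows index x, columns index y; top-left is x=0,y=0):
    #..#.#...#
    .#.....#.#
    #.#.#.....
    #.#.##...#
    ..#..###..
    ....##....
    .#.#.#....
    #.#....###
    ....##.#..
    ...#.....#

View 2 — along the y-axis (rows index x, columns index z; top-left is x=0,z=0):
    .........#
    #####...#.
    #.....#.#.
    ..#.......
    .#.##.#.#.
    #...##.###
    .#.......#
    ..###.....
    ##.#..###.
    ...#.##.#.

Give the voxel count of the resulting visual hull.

before carving: 1000 voxels (10×10×10)
step 1: project along z, AND mask (34/100) → |grid| = 340
step 2: project along y, AND mask (37/100) → |grid| = 115

|visual hull| = 115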